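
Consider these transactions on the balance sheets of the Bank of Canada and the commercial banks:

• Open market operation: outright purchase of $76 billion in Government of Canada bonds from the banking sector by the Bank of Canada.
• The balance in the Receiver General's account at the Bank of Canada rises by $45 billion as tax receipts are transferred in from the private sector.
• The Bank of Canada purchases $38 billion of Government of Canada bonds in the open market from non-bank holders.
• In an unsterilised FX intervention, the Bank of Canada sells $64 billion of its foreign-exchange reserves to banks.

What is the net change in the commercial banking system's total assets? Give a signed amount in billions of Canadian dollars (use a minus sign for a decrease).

OMO purchase (from banks) $76 billion: just an asset swap on bank balance sheets → 0.
Government account inflow $45 billion: bank balance sheets shrink → −$45B.
Asset purchase (from non-banks) $38 billion: bank balance sheets expand → +$38B.
FX sale $64 billion: just an asset swap on bank balance sheets → 0.
Net: 0 − 45 + 38 + 0 = -$7 billion.

-$7 billion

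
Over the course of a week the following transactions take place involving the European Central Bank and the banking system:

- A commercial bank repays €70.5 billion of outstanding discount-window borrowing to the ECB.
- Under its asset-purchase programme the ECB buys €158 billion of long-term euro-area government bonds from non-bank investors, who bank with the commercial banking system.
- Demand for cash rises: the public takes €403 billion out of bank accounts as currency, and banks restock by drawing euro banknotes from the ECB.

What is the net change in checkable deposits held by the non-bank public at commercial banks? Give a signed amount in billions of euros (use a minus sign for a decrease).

ECB balance sheet:
  Assets:      Securities +€158B, Loans to banks −€70.5B
  Liabilities: Bank reserves −€315.5B, Currency in circulation +€403B
Commercial banking system:
  Assets:      Reserves at CB −€315.5B
  Liabilities: Checkable deposits −€245B, Borrowings from CB −€70.5B
So the change in checkable deposits held by the non-bank public at commercial banks is -€245 billion.

-€245 billion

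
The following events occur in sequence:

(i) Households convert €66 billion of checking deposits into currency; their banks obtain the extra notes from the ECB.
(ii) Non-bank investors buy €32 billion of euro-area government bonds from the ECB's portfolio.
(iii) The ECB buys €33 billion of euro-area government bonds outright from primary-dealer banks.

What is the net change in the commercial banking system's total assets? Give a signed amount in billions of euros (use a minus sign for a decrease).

-€98 billion

ECB balance sheet:
  Assets:      Securities +€1B
  Liabilities: Bank reserves −€65B, Currency in circulation +€66B
Commercial banking system:
  Assets:      Reserves at CB −€65B, Securities −€33B
  Liabilities: Checkable deposits −€98B
Change in total bank assets = -€98 billion.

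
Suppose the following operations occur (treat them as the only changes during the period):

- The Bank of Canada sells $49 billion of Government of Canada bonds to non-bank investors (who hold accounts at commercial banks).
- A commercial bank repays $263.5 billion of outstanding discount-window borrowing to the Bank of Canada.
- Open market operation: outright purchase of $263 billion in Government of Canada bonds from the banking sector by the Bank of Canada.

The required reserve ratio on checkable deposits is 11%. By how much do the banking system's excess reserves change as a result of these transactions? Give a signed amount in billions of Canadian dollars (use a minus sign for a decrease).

Asset sale (to non-banks) $49 billion: reserves −$49B, deposits −$49B.
Discount-window repayment $263.5 billion: reserves −$263.5B, deposits 0.
OMO purchase (from banks) $263 billion: reserves +$263B, deposits 0.
Totals: Δreserves = −$49.5B, Δdeposits = −$49B.
Δrequired reserves = 11% × −$49B = −$5.39B.
Δexcess reserves = Δreserves − Δrequired = −$49.5B − (−$5.39B) = -$44.11 billion.

-$44.11 billion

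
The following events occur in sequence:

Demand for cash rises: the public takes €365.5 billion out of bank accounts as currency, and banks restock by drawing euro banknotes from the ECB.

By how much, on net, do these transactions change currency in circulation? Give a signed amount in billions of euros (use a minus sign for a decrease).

+€365.5 billion

Currency withdrawal €365.5 billion: notes leave the central bank → +€365.5B.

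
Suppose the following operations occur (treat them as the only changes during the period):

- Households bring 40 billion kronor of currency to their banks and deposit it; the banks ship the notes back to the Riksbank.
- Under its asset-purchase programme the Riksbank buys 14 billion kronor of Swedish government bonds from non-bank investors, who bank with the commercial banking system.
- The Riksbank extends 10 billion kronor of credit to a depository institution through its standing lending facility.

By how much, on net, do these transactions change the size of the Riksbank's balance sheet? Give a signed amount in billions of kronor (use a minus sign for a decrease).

Riksbank balance sheet:
  Assets:      Securities +14B, Loans to banks +10B
  Liabilities: Bank reserves +64B, Currency in circulation −40B
Change in total Riksbank assets = +24 billion.

+24 billion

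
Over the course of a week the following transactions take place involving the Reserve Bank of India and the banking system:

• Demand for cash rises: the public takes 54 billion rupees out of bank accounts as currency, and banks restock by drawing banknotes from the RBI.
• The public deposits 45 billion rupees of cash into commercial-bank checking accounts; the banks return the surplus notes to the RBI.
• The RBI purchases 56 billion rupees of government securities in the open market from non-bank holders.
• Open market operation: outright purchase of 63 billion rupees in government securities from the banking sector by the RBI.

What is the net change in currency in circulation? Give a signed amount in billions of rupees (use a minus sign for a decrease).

RBI balance sheet:
  Assets:      Securities +119B
  Liabilities: Bank reserves +110B, Currency in circulation +9B
So the change in currency in circulation is +9 billion.

+9 billion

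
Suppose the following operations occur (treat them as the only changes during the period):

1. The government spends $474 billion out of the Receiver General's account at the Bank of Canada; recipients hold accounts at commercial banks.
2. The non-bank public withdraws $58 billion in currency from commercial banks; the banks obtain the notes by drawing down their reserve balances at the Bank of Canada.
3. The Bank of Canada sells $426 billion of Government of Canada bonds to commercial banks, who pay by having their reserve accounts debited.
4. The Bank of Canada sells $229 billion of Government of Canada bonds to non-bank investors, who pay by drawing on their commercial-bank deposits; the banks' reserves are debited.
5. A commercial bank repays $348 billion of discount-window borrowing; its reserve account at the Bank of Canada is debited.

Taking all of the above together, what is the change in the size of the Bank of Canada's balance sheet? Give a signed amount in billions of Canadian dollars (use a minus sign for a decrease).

Bank of Canada balance sheet:
  Assets:      Securities −$655B, Loans to banks −$348B
  Liabilities: Bank reserves −$587B, Currency in circulation +$58B, Government deposits −$474B
Commercial banking system:
  Assets:      Reserves at CB −$587B, Securities +$426B
  Liabilities: Checkable deposits +$187B, Borrowings from CB −$348B
Change in total Bank of Canada assets = -$1003 billion.

-$1003 billion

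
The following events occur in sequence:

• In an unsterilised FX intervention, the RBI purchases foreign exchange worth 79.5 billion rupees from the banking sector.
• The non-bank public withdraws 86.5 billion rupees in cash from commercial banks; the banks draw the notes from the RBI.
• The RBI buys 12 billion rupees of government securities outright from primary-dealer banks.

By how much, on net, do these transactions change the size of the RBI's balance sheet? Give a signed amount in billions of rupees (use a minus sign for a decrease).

+91.5 billion

RBI balance sheet:
  Assets:      Securities +12B, Foreign assets +79.5B
  Liabilities: Bank reserves +5B, Currency in circulation +86.5B
Change in total RBI assets = +91.5 billion.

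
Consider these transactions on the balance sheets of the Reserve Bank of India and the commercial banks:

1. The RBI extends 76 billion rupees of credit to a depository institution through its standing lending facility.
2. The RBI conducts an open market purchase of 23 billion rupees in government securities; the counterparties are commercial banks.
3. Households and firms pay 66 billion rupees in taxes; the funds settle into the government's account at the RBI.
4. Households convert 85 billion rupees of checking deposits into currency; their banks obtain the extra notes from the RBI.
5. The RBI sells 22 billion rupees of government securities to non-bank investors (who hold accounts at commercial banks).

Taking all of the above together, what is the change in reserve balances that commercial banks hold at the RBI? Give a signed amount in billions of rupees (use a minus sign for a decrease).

-74 billion

RBI balance sheet:
  Assets:      Securities +1B, Loans to banks +76B
  Liabilities: Bank reserves −74B, Currency in circulation +85B, Government deposits +66B
Commercial banking system:
  Assets:      Reserves at CB −74B, Securities −23B
  Liabilities: Checkable deposits −173B, Borrowings from CB +76B
So the change in reserve balances that commercial banks hold at the RBI is -74 billion.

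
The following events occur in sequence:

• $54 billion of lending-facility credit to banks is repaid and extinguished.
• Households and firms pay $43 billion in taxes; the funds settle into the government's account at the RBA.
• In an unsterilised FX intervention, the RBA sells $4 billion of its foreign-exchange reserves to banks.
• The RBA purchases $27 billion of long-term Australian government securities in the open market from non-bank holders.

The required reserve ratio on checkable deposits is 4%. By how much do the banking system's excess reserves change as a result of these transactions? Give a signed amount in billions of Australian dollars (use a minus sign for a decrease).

-$73.36 billion

Discount-window repayment $54 billion: reserves −$54B, deposits 0.
Government account inflow $43 billion: reserves −$43B, deposits −$43B.
FX sale $4 billion: reserves −$4B, deposits 0.
Asset purchase (from non-banks) $27 billion: reserves +$27B, deposits +$27B.
Totals: Δreserves = −$74B, Δdeposits = −$16B.
Δrequired reserves = 4% × −$16B = −$0.64B.
Δexcess reserves = Δreserves − Δrequired = −$74B − (−$0.64B) = -$73.36 billion.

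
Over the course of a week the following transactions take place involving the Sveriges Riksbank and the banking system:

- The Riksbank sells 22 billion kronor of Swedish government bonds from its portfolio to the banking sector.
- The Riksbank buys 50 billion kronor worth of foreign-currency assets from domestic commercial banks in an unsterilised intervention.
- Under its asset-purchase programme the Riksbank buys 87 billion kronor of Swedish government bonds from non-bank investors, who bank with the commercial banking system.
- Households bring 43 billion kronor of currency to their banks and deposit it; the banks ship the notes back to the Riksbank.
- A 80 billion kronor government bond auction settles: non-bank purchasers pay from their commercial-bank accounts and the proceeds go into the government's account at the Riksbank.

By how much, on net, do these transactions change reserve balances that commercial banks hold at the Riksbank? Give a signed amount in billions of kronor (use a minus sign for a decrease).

Riksbank balance sheet:
  Assets:      Securities +65B, Foreign assets +50B
  Liabilities: Bank reserves +78B, Currency in circulation −43B, Government deposits +80B
So the change in reserve balances that commercial banks hold at the Riksbank is +78 billion.

+78 billion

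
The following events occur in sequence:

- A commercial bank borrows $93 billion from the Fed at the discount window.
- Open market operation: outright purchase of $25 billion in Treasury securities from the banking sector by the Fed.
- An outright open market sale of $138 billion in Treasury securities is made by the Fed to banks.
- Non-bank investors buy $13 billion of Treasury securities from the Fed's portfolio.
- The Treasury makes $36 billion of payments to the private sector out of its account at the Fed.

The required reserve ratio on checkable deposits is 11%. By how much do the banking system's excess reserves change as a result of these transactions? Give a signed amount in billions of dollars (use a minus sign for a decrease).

Discount-window loan $93 billion: reserves +$93B, deposits 0.
OMO purchase (from banks) $25 billion: reserves +$25B, deposits 0.
OMO sale (to banks) $138 billion: reserves −$138B, deposits 0.
Asset sale (to non-banks) $13 billion: reserves −$13B, deposits −$13B.
Government spending $36 billion: reserves +$36B, deposits +$36B.
Totals: Δreserves = +$3B, Δdeposits = +$23B.
Δrequired reserves = 11% × +$23B = +$2.53B.
Δexcess reserves = Δreserves − Δrequired = +$3B − (+$2.53B) = +$0.47 billion.

+$0.47 billion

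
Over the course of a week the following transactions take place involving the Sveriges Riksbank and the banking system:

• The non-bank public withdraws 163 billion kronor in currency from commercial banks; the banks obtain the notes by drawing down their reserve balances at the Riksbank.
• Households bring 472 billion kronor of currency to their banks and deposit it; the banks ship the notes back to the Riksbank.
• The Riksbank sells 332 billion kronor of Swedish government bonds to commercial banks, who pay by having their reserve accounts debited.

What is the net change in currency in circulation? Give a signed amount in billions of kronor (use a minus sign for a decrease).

-309 billion

Riksbank balance sheet:
  Assets:      Securities −332B
  Liabilities: Bank reserves −23B, Currency in circulation −309B
Commercial banking system:
  Assets:      Reserves at CB −23B, Securities +332B
  Liabilities: Checkable deposits +309B
So the change in currency in circulation is -309 billion.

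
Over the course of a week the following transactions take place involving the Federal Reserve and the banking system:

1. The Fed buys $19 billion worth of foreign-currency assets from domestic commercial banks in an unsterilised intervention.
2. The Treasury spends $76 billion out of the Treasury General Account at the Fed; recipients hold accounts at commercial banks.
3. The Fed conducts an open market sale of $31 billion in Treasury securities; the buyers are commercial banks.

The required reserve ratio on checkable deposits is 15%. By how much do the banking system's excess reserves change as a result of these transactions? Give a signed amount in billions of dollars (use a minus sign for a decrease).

FX purchase $19 billion: reserves +$19B, deposits 0.
Government spending $76 billion: reserves +$76B, deposits +$76B.
OMO sale (to banks) $31 billion: reserves −$31B, deposits 0.
Totals: Δreserves = +$64B, Δdeposits = +$76B.
Δrequired reserves = 15% × +$76B = +$11.4B.
Δexcess reserves = Δreserves − Δrequired = +$64B − (+$11.4B) = +$52.6 billion.

+$52.6 billion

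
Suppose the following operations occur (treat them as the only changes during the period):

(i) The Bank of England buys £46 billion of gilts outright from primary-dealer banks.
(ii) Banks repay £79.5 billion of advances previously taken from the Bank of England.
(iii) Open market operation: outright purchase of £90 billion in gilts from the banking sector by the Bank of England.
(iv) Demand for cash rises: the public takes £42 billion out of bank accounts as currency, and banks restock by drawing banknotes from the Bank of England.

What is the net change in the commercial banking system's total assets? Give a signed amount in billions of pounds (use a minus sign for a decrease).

-£121.5 billion

OMO purchase (from banks) £46 billion: just an asset swap on bank balance sheets → 0.
Discount-window repayment £79.5 billion: bank balance sheets shrink → −£79.5B.
OMO purchase (from banks) £90 billion: just an asset swap on bank balance sheets → 0.
Currency withdrawal £42 billion: bank balance sheets shrink → −£42B.
Net: 0 − 79.5 + 0 − 42 = -£121.5 billion.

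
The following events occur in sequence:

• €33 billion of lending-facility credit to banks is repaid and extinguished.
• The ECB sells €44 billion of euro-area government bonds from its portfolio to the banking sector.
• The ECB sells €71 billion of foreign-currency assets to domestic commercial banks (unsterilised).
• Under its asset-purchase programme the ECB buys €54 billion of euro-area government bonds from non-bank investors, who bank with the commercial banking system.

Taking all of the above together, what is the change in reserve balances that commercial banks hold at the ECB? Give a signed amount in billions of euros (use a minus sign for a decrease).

ECB balance sheet:
  Assets:      Securities +€10B, Loans to banks −€33B, Foreign assets −€71B
  Liabilities: Bank reserves −€94B
So the change in reserve balances that commercial banks hold at the ECB is -€94 billion.

-€94 billion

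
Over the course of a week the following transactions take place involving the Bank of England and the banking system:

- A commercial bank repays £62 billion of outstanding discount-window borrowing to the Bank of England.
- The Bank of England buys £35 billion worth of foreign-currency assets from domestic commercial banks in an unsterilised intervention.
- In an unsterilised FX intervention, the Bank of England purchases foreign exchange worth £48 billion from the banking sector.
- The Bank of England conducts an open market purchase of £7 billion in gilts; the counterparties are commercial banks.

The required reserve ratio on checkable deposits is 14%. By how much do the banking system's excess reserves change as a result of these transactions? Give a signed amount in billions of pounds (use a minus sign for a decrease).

+£28 billion

Discount-window repayment £62 billion: reserves −£62B, deposits 0.
FX purchase £35 billion: reserves +£35B, deposits 0.
FX purchase £48 billion: reserves +£48B, deposits 0.
OMO purchase (from banks) £7 billion: reserves +£7B, deposits 0.
Totals: Δreserves = +£28B, Δdeposits = 0.
Δrequired reserves = 14% × 0 = 0.
Δexcess reserves = Δreserves − Δrequired = +£28B − (0) = +£28 billion.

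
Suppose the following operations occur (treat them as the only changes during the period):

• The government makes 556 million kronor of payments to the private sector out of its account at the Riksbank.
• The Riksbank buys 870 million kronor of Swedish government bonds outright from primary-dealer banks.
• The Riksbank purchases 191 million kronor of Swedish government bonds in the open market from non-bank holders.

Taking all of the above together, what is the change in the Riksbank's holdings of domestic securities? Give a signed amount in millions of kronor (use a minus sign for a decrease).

+1061 million

Riksbank balance sheet:
  Assets:      Securities +1061M
  Liabilities: Bank reserves +1617M, Government deposits −556M
Commercial banking system:
  Assets:      Reserves at CB +1617M, Securities −870M
  Liabilities: Checkable deposits +747M
So the change in the Riksbank's holdings of domestic securities is +1061 million.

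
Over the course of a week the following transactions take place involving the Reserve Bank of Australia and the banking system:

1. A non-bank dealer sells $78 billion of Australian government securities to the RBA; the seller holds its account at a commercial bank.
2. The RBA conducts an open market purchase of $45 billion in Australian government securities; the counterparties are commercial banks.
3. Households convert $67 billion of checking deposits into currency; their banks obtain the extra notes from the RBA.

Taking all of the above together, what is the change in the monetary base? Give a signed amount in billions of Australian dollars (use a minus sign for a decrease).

+$123 billion

RBA balance sheet:
  Assets:      Securities +$123B
  Liabilities: Bank reserves +$56B, Currency in circulation +$67B
Monetary base = currency + reserves: +$67B + (+$56B) = +$123 billion.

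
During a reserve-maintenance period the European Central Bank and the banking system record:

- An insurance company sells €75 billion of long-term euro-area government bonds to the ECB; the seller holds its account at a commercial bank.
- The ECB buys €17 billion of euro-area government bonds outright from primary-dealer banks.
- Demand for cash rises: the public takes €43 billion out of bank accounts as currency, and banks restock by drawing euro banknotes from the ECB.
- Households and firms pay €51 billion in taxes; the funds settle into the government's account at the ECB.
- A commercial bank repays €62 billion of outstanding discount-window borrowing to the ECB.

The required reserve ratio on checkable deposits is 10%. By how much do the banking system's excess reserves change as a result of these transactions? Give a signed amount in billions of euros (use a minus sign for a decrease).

-€62.1 billion

Asset purchase (from non-banks) €75 billion: reserves +€75B, deposits +€75B.
OMO purchase (from banks) €17 billion: reserves +€17B, deposits 0.
Currency withdrawal €43 billion: reserves −€43B, deposits −€43B.
Government account inflow €51 billion: reserves −€51B, deposits −€51B.
Discount-window repayment €62 billion: reserves −€62B, deposits 0.
Totals: Δreserves = −€64B, Δdeposits = −€19B.
Δrequired reserves = 10% × −€19B = −€1.9B.
Δexcess reserves = Δreserves − Δrequired = −€64B − (−€1.9B) = -€62.1 billion.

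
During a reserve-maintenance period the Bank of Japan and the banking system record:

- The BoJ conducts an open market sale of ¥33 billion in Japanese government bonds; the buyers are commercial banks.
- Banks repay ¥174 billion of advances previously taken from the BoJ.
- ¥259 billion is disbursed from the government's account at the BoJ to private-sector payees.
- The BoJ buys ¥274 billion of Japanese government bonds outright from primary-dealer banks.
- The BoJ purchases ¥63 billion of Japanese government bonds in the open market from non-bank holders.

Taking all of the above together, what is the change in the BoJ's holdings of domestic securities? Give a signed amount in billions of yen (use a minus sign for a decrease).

OMO sale (to banks) ¥33 billion: securities removed from the BoJ's portfolio → −¥33B.
Discount-window repayment ¥174 billion: the BoJ's securities portfolio is untouched → 0.
Government spending ¥259 billion: the BoJ's securities portfolio is untouched → 0.
OMO purchase (from banks) ¥274 billion: securities added to the BoJ's portfolio → +¥274B.
Asset purchase (from non-banks) ¥63 billion: securities added to the BoJ's portfolio → +¥63B.
Net: −33 + 0 + 0 + 274 + 63 = +¥304 billion.

+¥304 billion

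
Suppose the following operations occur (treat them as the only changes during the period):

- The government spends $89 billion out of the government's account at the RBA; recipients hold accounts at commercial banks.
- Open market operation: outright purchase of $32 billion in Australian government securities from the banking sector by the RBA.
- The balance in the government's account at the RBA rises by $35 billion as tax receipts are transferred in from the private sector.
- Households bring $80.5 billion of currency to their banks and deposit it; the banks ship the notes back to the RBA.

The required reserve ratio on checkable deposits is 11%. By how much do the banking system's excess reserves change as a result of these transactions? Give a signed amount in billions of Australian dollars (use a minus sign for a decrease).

Government spending $89 billion: reserves +$89B, deposits +$89B.
OMO purchase (from banks) $32 billion: reserves +$32B, deposits 0.
Government account inflow $35 billion: reserves −$35B, deposits −$35B.
Currency deposit $80.5 billion: reserves +$80.5B, deposits +$80.5B.
Totals: Δreserves = +$166.5B, Δdeposits = +$134.5B.
Δrequired reserves = 11% × +$134.5B = +$14.795B.
Δexcess reserves = Δreserves − Δrequired = +$166.5B − (+$14.795B) = +$151.705 billion.

+$151.705 billion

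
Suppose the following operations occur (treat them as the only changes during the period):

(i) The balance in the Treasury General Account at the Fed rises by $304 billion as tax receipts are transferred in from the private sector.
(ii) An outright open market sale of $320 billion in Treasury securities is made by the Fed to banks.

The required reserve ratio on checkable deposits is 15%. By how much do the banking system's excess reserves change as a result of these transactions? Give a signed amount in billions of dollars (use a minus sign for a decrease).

Government account inflow $304 billion: reserves −$304B, deposits −$304B.
OMO sale (to banks) $320 billion: reserves −$320B, deposits 0.
Totals: Δreserves = −$624B, Δdeposits = −$304B.
Δrequired reserves = 15% × −$304B = −$45.6B.
Δexcess reserves = Δreserves − Δrequired = −$624B − (−$45.6B) = -$578.4 billion.

-$578.4 billion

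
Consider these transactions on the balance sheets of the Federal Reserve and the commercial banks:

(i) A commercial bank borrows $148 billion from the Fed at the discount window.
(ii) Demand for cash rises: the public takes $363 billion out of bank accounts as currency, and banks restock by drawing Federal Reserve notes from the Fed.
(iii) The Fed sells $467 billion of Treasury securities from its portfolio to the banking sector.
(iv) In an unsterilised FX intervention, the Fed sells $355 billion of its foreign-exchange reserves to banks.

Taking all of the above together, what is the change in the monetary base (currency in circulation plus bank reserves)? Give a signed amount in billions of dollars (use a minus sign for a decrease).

-$674 billion

Discount-window loan $148 billion: Fed balance sheet expands → +$148B.
Currency withdrawal $363 billion: just a shift between currency and reserves — both are base money → 0.
OMO sale (to banks) $467 billion: Fed balance sheet contracts → −$467B.
FX sale $355 billion: Fed balance sheet contracts → −$355B.
Net: 148 + 0 − 467 − 355 = -$674 billion.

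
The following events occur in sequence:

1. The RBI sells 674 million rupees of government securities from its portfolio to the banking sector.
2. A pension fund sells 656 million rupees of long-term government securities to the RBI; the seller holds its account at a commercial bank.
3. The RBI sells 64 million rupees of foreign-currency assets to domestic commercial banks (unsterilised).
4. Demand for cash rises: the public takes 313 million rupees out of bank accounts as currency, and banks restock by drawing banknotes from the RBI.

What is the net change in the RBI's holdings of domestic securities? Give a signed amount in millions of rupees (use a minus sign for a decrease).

RBI balance sheet:
  Assets:      Securities −18M, Foreign assets −64M
  Liabilities: Bank reserves −395M, Currency in circulation +313M
Commercial banking system:
  Assets:      Reserves at CB −395M, Securities +674M, Foreign assets +64M
  Liabilities: Checkable deposits +343M
So the change in the RBI's holdings of domestic securities is -18 million.

-18 million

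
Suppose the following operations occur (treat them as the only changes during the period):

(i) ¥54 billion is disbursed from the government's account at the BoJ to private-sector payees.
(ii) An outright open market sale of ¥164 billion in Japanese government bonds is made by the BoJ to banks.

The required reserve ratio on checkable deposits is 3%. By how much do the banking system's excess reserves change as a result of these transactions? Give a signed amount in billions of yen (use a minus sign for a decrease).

Government spending ¥54 billion: reserves +¥54B, deposits +¥54B.
OMO sale (to banks) ¥164 billion: reserves −¥164B, deposits 0.
Totals: Δreserves = −¥110B, Δdeposits = +¥54B.
Δrequired reserves = 3% × +¥54B = +¥1.62B.
Δexcess reserves = Δreserves − Δrequired = −¥110B − (+¥1.62B) = -¥111.62 billion.

-¥111.62 billion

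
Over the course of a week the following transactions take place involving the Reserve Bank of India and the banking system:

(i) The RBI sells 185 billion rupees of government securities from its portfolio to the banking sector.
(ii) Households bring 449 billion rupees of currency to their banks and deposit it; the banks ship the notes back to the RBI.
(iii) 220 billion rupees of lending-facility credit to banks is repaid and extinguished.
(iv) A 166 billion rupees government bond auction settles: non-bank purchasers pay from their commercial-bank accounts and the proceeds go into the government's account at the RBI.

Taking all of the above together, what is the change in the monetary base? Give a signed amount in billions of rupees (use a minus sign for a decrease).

OMO sale (to banks) 185 billion rupees: RBI balance sheet contracts → −185B.
Currency deposit 449 billion rupees: just a shift between currency and reserves — both are base money → 0.
Discount-window repayment 220 billion rupees: RBI balance sheet contracts → −220B.
Government account inflow 166 billion rupees: reserves shift to a non-base liability → −166B.
Net: −185 + 0 − 220 − 166 = -571 billion.

-571 billion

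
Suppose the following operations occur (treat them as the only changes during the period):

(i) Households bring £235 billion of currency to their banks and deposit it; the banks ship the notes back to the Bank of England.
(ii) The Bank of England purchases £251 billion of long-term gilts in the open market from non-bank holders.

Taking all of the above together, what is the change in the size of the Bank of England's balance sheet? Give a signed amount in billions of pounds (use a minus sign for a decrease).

Bank of England balance sheet:
  Assets:      Securities +£251B
  Liabilities: Bank reserves +£486B, Currency in circulation −£235B
Commercial banking system:
  Assets:      Reserves at CB +£486B
  Liabilities: Checkable deposits +£486B
Change in total Bank of England assets = +£251 billion.

+£251 billion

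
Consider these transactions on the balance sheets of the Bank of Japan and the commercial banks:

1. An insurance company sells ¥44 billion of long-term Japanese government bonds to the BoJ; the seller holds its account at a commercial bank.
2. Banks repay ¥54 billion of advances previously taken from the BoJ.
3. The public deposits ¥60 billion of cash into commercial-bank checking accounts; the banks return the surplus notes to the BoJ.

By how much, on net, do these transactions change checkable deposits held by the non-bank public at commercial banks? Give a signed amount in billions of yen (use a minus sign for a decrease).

BoJ balance sheet:
  Assets:      Securities +¥44B, Loans to banks −¥54B
  Liabilities: Bank reserves +¥50B, Currency in circulation −¥60B
Commercial banking system:
  Assets:      Reserves at CB +¥50B
  Liabilities: Checkable deposits +¥104B, Borrowings from CB −¥54B
So the change in checkable deposits held by the non-bank public at commercial banks is +¥104 billion.

+¥104 billion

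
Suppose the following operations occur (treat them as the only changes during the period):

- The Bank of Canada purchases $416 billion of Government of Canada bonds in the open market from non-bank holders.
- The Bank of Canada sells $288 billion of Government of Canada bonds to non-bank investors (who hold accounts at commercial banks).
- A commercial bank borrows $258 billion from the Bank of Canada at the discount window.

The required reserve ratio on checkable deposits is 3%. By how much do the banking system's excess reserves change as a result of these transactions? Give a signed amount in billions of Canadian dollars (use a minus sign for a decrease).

+$382.16 billion

Asset purchase (from non-banks) $416 billion: reserves +$416B, deposits +$416B.
Asset sale (to non-banks) $288 billion: reserves −$288B, deposits −$288B.
Discount-window loan $258 billion: reserves +$258B, deposits 0.
Totals: Δreserves = +$386B, Δdeposits = +$128B.
Δrequired reserves = 3% × +$128B = +$3.84B.
Δexcess reserves = Δreserves − Δrequired = +$386B − (+$3.84B) = +$382.16 billion.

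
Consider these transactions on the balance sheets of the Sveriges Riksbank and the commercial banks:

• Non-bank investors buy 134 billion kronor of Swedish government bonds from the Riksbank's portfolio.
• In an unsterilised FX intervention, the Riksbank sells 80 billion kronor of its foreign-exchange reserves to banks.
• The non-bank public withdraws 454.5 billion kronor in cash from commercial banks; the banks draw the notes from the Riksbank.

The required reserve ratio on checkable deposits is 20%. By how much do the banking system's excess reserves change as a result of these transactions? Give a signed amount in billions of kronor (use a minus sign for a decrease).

Asset sale (to non-banks) 134 billion kronor: reserves −134B, deposits −134B.
FX sale 80 billion kronor: reserves −80B, deposits 0.
Currency withdrawal 454.5 billion kronor: reserves −454.5B, deposits −454.5B.
Totals: Δreserves = −668.5B, Δdeposits = −588.5B.
Δrequired reserves = 20% × −588.5B = −117.7B.
Δexcess reserves = Δreserves − Δrequired = −668.5B − (−117.7B) = -550.8 billion.

-550.8 billion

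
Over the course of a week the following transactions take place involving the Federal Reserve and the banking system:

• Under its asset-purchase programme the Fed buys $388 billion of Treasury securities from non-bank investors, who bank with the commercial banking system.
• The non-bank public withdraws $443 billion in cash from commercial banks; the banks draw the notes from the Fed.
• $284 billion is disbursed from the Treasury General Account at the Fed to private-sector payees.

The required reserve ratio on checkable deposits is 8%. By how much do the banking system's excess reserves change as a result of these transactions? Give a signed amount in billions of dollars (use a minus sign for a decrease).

+$210.68 billion

Asset purchase (from non-banks) $388 billion: reserves +$388B, deposits +$388B.
Currency withdrawal $443 billion: reserves −$443B, deposits −$443B.
Government spending $284 billion: reserves +$284B, deposits +$284B.
Totals: Δreserves = +$229B, Δdeposits = +$229B.
Δrequired reserves = 8% × +$229B = +$18.32B.
Δexcess reserves = Δreserves − Δrequired = +$229B − (+$18.32B) = +$210.68 billion.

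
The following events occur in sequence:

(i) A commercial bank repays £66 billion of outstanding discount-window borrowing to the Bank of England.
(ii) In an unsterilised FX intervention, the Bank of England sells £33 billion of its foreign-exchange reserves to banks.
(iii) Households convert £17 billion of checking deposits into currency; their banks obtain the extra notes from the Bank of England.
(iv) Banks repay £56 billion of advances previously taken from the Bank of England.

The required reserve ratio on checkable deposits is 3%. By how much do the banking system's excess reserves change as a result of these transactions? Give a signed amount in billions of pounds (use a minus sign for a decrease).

-£171.49 billion

Discount-window repayment £66 billion: reserves −£66B, deposits 0.
FX sale £33 billion: reserves −£33B, deposits 0.
Currency withdrawal £17 billion: reserves −£17B, deposits −£17B.
Discount-window repayment £56 billion: reserves −£56B, deposits 0.
Totals: Δreserves = −£172B, Δdeposits = −£17B.
Δrequired reserves = 3% × −£17B = −£0.51B.
Δexcess reserves = Δreserves − Δrequired = −£172B − (−£0.51B) = -£171.49 billion.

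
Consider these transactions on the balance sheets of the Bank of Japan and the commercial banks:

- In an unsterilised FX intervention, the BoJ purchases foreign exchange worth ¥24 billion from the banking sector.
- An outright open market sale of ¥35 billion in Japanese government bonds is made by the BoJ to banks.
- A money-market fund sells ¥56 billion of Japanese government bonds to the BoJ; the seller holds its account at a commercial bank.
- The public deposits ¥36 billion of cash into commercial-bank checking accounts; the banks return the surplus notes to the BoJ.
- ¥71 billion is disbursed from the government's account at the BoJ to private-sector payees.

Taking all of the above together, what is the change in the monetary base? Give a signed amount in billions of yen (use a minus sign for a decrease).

+¥116 billion

FX purchase ¥24 billion: BoJ balance sheet expands → +¥24B.
OMO sale (to banks) ¥35 billion: BoJ balance sheet contracts → −¥35B.
Asset purchase (from non-banks) ¥56 billion: BoJ balance sheet expands → +¥56B.
Currency deposit ¥36 billion: just a shift between currency and reserves — both are base money → 0.
Government spending ¥71 billion: a non-base liability converts back to reserves → +¥71B.
Net: 24 − 35 + 56 + 0 + 71 = +¥116 billion.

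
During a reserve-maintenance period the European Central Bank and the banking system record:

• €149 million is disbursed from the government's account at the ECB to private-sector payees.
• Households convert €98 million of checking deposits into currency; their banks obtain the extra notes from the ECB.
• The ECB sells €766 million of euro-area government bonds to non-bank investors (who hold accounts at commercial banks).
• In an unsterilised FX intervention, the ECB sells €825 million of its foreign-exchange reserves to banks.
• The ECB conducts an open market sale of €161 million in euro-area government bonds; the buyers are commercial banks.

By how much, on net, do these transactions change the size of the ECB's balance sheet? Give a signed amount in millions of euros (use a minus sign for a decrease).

-€1752 million

ECB balance sheet:
  Assets:      Securities −€927M, Foreign assets −€825M
  Liabilities: Bank reserves −€1701M, Currency in circulation +€98M, Government deposits −€149M
Commercial banking system:
  Assets:      Reserves at CB −€1701M, Securities +€161M, Foreign assets +€825M
  Liabilities: Checkable deposits −€715M
Change in total ECB assets = -€1752 million.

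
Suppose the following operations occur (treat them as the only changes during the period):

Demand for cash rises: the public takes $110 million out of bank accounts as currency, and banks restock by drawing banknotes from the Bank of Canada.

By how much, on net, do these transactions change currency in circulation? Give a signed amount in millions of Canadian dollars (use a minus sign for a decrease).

Bank of Canada balance sheet:
  Assets:      no change
  Liabilities: Bank reserves −$110M, Currency in circulation +$110M
Commercial banking system:
  Assets:      Reserves at CB −$110M
  Liabilities: Checkable deposits −$110M
So the change in currency in circulation is +$110 million.

+$110 million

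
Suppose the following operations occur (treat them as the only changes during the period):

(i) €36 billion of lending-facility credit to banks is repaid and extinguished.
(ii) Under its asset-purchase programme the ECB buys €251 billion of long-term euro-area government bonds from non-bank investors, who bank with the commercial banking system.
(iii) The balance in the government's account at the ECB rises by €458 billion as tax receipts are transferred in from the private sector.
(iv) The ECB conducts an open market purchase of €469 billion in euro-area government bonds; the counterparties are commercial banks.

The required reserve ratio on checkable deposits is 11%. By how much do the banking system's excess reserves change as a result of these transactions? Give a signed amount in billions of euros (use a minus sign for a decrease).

Discount-window repayment €36 billion: reserves −€36B, deposits 0.
Asset purchase (from non-banks) €251 billion: reserves +€251B, deposits +€251B.
Government account inflow €458 billion: reserves −€458B, deposits −€458B.
OMO purchase (from banks) €469 billion: reserves +€469B, deposits 0.
Totals: Δreserves = +€226B, Δdeposits = −€207B.
Δrequired reserves = 11% × −€207B = −€22.77B.
Δexcess reserves = Δreserves − Δrequired = +€226B − (−€22.77B) = +€248.77 billion.

+€248.77 billion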